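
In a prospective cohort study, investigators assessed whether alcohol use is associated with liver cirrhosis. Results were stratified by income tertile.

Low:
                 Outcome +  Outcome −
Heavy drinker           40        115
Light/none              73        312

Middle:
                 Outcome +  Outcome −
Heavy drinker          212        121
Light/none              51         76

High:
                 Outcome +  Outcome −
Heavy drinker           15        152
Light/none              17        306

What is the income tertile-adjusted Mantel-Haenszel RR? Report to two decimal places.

1.52

RR_MH = Σ(aᵢ·n₀ᵢ/nᵢ) / Σ(cᵢ·n₁ᵢ/nᵢ), with n₁ᵢ = aᵢ+bᵢ (exposed), n₀ᵢ = cᵢ+dᵢ (unexposed), nᵢ = n₁ᵢ+n₀ᵢ.
Stratum 1 (Low): n₁ = 155, n₀ = 385, n = 540; a·n₀/n = 40·385/540 = 28.5185; c·n₁/n = 73·155/540 = 20.9537
Stratum 2 (Middle): n₁ = 333, n₀ = 127, n = 460; a·n₀/n = 212·127/460 = 58.5304; c·n₁/n = 51·333/460 = 36.9196
Stratum 3 (High): n₁ = 167, n₀ = 323, n = 490; a·n₀/n = 15·323/490 = 9.8878; c·n₁/n = 17·167/490 = 5.7939
RR_MH = (28.5185 + 58.5304 + 9.8878) / (20.9537 + 36.9196 + 5.7939) = 96.9367 / 63.6671 = 1.52255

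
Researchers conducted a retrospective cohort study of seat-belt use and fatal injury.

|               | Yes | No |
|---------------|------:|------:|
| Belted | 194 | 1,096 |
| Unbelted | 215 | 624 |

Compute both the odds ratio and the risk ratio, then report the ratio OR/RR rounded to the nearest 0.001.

0.875

Cells: a = 194, b = 1096, c = 215, d = 624.
OR = (194·624)/(1096·215) = 121056/235640 = 0.51373
Risk in exposed = 194/1290 = 0.15039; risk in unexposed = 215/839 = 0.25626; RR = 0.58686
OR/RR = 0.51373 / 0.58686 = 0.87539
The outcome is not rare, so the OR lies further from 1 than the RR.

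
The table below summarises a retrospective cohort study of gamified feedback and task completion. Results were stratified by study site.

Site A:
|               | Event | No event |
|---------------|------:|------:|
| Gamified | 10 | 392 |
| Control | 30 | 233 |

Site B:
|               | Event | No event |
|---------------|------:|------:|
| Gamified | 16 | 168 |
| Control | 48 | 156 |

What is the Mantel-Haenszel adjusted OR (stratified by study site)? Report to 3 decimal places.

OR_MH = Σ(aᵢdᵢ/nᵢ) / Σ(bᵢcᵢ/nᵢ), where nᵢ is the stratum total.
Stratum 1 (Site A): n = 665; a·d/n = 10·233/665 = 3.5038; b·c/n = 392·30/665 = 17.6842
Stratum 2 (Site B): n = 388; a·d/n = 16·156/388 = 6.4330; b·c/n = 168·48/388 = 20.7835
OR_MH = (3.5038 + 6.4330) / (17.6842 + 20.7835) = 9.9367 / 38.4677 = 0.25831

0.258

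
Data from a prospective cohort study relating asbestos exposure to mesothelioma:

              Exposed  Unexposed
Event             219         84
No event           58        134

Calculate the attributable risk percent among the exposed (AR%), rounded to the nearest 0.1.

Reading the table with exposure as columns: a = 219 (Exposed, case), b = 58 (Exposed, non-case), c = 84 (Unexposed, case), d = 134.
Risk in exposed = 219/277 = 0.79061; risk in unexposed = 84/218 = 0.38532.
RR = 0.79061/0.38532 = 2.05183
AR% = (RR − 1)/RR × 100 = (2.05183 − 1)/2.05183 × 100 = 51.2630%

51.3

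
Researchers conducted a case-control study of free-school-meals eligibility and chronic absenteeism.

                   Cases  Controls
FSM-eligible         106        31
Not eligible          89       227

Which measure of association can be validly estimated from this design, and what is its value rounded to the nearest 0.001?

8.721

Cells: a = 106, b = 31, c = 89, d = 227.
This is a case-control study: participants were sampled on outcome status, so risks in the source population cannot be estimated directly — relative risk is not valid here. The odds ratio is the appropriate measure.
OR = (a·d)/(b·c) = (106 × 227) / (31 × 89) = 24062 / 2759 = 8.72128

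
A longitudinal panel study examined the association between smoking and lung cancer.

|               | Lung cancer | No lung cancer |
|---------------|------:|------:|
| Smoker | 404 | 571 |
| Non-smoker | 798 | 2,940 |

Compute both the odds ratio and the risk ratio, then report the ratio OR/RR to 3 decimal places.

Cells: a = 404, b = 571, c = 798, d = 2940.
OR = (404·2940)/(571·798) = 1187760/455658 = 2.60669
Risk in exposed = 404/975 = 0.41436; risk in unexposed = 798/3738 = 0.21348; RR = 1.94094
OR/RR = 2.60669 / 1.94094 = 1.34300
The outcome is not rare, so the OR lies further from 1 than the RR.

1.343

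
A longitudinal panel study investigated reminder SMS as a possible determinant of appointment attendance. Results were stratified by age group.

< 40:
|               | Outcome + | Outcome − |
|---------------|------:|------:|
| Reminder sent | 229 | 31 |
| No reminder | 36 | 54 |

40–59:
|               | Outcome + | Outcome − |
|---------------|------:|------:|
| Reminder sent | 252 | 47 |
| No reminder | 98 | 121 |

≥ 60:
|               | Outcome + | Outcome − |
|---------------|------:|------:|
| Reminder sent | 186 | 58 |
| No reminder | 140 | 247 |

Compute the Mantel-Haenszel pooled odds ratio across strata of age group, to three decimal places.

6.694

OR_MH = Σ(aᵢdᵢ/nᵢ) / Σ(bᵢcᵢ/nᵢ), where nᵢ is the stratum total.
Stratum 1 (< 40): n = 350; a·d/n = 229·54/350 = 35.3314; b·c/n = 31·36/350 = 3.1886
Stratum 2 (40–59): n = 518; a·d/n = 252·121/518 = 58.8649; b·c/n = 47·98/518 = 8.8919
Stratum 3 (≥ 60): n = 631; a·d/n = 186·247/631 = 72.8082; b·c/n = 58·140/631 = 12.8685
OR_MH = (35.3314 + 58.8649 + 72.8082) / (3.1886 + 8.8919 + 12.8685) = 167.0045 / 24.9489 = 6.69386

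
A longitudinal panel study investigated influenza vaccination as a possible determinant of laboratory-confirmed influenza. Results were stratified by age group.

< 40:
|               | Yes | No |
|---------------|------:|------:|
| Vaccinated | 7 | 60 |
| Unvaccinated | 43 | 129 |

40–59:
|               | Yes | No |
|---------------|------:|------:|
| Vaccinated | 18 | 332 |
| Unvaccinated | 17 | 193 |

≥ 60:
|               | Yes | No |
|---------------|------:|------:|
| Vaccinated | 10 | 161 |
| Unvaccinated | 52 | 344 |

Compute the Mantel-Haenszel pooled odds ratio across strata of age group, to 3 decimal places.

OR_MH = Σ(aᵢdᵢ/nᵢ) / Σ(bᵢcᵢ/nᵢ), where nᵢ is the stratum total.
Stratum 1 (< 40): n = 239; a·d/n = 7·129/239 = 3.7782; b·c/n = 60·43/239 = 10.7950
Stratum 2 (40–59): n = 560; a·d/n = 18·193/560 = 6.2036; b·c/n = 332·17/560 = 10.0786
Stratum 3 (≥ 60): n = 567; a·d/n = 10·344/567 = 6.0670; b·c/n = 161·52/567 = 14.7654
OR_MH = (3.7782 + 6.2036 + 6.0670) / (10.7950 + 10.0786 + 14.7654) = 16.0488 / 35.6390 = 0.45032

0.450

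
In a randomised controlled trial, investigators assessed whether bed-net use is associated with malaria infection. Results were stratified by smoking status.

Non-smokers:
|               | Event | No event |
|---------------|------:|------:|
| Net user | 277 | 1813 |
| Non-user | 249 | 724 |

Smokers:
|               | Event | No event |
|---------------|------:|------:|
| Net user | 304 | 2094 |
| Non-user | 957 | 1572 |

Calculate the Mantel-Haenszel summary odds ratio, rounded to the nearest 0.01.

0.29

OR_MH = Σ(aᵢdᵢ/nᵢ) / Σ(bᵢcᵢ/nᵢ), where nᵢ is the stratum total.
Stratum 1 (Non-smokers): n = 3063; a·d/n = 277·724/3063 = 65.4744; b·c/n = 1813·249/3063 = 147.3839
Stratum 2 (Smokers): n = 4927; a·d/n = 304·1572/4927 = 96.9937; b·c/n = 2094·957/4927 = 406.7299
OR_MH = (65.4744 + 96.9937) / (147.3839 + 406.7299) = 162.4681 / 554.1138 = 0.29320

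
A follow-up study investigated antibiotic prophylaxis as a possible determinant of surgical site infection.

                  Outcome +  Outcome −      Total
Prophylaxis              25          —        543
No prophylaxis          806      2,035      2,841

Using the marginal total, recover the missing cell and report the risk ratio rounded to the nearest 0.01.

0.16

The missing cell is in the exposed row: 543 − 25 = 518.
So a = 25, b = 518, c = 806, d = 2035.
RR = [a/(a+b)] / [c/(c+d)] = (25/543) / (806/2841) = 0.04604/0.28370 = 0.16228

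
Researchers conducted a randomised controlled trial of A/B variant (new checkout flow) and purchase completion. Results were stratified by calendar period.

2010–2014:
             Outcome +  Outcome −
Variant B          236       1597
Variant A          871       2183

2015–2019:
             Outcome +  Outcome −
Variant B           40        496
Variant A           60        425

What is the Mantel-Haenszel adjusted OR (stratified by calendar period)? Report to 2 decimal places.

0.39

OR_MH = Σ(aᵢdᵢ/nᵢ) / Σ(bᵢcᵢ/nᵢ), where nᵢ is the stratum total.
Stratum 1 (2010–2014): n = 4887; a·d/n = 236·2183/4887 = 105.4201; b·c/n = 1597·871/4887 = 284.6300
Stratum 2 (2015–2019): n = 1021; a·d/n = 40·425/1021 = 16.6503; b·c/n = 496·60/1021 = 29.1479
OR_MH = (105.4201 + 16.6503) / (284.6300 + 29.1479) = 122.0704 / 313.7779 = 0.38903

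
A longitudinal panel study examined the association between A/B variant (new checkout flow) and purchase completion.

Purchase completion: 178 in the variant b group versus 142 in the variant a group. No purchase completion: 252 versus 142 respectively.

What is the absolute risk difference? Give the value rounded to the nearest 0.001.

From the description: a = 178, b = 252, c = 142, d = 142.
Risk in exposed = 178/430 = 0.413953; risk in unexposed = 142/284 = 0.500000.
Risk difference = 0.413953 − 0.500000 = -0.086047

-0.086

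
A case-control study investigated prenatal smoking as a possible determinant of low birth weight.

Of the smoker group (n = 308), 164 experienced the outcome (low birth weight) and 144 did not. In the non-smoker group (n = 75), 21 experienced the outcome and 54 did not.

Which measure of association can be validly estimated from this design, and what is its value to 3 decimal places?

2.929

From the description: a = 164, b = 144, c = 21, d = 54.
This is a case-control study: participants were sampled on outcome status, so risks in the source population cannot be estimated directly — relative risk is not valid here. The odds ratio is the appropriate measure.
OR = (a·d)/(b·c) = (164 × 54) / (144 × 21) = 8856 / 3024 = 2.92857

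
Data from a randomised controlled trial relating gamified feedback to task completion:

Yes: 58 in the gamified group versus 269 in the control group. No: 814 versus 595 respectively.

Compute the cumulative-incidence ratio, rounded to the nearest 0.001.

From the description: a = 58, b = 814, c = 269, d = 595.
Risk in exposed = 58/872 = 0.06651; risk in unexposed = 269/864 = 0.31134.
RR = 0.06651 / 0.31134 = 0.21364
The risk is 79% lower among the exposed than among the unexposed.

0.214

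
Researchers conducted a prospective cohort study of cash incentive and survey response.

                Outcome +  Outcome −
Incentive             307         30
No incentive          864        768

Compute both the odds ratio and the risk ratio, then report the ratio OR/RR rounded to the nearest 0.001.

Cells: a = 307, b = 30, c = 864, d = 768.
OR = (307·768)/(30·864) = 235776/25920 = 9.09630
Risk in exposed = 307/337 = 0.91098; risk in unexposed = 864/1632 = 0.52941; RR = 1.72074
OR/RR = 9.09630 / 1.72074 = 5.28627
The outcome is not rare, so the OR lies further from 1 than the RR.

5.286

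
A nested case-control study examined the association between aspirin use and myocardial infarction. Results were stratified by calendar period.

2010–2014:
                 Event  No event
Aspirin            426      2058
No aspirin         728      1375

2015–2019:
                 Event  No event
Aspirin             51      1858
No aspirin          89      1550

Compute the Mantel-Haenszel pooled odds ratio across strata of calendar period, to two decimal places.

OR_MH = Σ(aᵢdᵢ/nᵢ) / Σ(bᵢcᵢ/nᵢ), where nᵢ is the stratum total.
Stratum 1 (2010–2014): n = 4587; a·d/n = 426·1375/4587 = 127.6978; b·c/n = 2058·728/4587 = 326.6239
Stratum 2 (2015–2019): n = 3548; a·d/n = 51·1550/3548 = 22.2802; b·c/n = 1858·89/3548 = 46.6071
OR_MH = (127.6978 + 22.2802) / (326.6239 + 46.6071) = 149.9780 / 373.2310 = 0.40184

0.40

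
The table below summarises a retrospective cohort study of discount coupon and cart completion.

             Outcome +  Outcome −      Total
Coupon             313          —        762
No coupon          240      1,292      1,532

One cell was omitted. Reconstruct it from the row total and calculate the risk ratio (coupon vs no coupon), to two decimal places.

2.62

The missing cell is in the exposed row: 762 − 313 = 449.
So a = 313, b = 449, c = 240, d = 1292.
RR = [a/(a+b)] / [c/(c+d)] = (313/762) / (240/1532) = 0.41076/0.15666 = 2.62203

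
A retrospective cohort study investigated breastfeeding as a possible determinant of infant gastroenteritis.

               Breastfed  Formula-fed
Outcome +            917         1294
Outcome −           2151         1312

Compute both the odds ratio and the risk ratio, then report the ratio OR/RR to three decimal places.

Reading the table with exposure as columns: a = 917 (Breastfed, case), b = 2151 (Breastfed, non-case), c = 1294 (Formula-fed, case), d = 1312.
OR = (917·1312)/(2151·1294) = 1203104/2783394 = 0.43224
Risk in exposed = 917/3068 = 0.29889; risk in unexposed = 1294/2606 = 0.49655; RR = 0.60194
OR/RR = 0.43224 / 0.60194 = 0.71808
The outcome is not rare, so the OR lies further from 1 than the RR.

0.718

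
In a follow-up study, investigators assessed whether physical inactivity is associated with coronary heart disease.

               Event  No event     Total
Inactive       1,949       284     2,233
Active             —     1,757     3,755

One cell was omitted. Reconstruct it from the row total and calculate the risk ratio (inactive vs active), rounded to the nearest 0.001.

The missing cell is in the unexposed row: 3755 − 1757 = 1998.
So a = 1949, b = 284, c = 1998, d = 1757.
RR = [a/(a+b)] / [c/(c+d)] = (1949/2233) / (1998/3755) = 0.87282/0.53209 = 1.64035

1.640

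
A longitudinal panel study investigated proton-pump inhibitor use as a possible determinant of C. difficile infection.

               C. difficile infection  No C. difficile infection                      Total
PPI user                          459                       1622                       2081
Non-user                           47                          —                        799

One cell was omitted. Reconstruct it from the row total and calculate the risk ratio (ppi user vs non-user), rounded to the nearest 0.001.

3.750

The missing cell is in the unexposed row: 799 − 47 = 752.
So a = 459, b = 1622, c = 47, d = 752.
RR = [a/(a+b)] / [c/(c+d)] = (459/2081) / (47/799) = 0.22057/0.05882 = 3.74964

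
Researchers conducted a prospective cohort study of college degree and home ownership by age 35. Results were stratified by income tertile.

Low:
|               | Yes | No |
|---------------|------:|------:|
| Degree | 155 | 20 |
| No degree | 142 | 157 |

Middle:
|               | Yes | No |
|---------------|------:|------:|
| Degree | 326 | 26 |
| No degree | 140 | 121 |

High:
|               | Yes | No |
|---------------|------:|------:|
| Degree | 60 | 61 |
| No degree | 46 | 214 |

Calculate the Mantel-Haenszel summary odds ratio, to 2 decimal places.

7.74

OR_MH = Σ(aᵢdᵢ/nᵢ) / Σ(bᵢcᵢ/nᵢ), where nᵢ is the stratum total.
Stratum 1 (Low): n = 474; a·d/n = 155·157/474 = 51.3397; b·c/n = 20·142/474 = 5.9916
Stratum 2 (Middle): n = 613; a·d/n = 326·121/613 = 64.3491; b·c/n = 26·140/613 = 5.9380
Stratum 3 (High): n = 381; a·d/n = 60·214/381 = 33.7008; b·c/n = 61·46/381 = 7.3648
OR_MH = (51.3397 + 64.3491 + 33.7008) / (5.9916 + 5.9380 + 7.3648) = 149.3896 / 19.2944 = 7.74264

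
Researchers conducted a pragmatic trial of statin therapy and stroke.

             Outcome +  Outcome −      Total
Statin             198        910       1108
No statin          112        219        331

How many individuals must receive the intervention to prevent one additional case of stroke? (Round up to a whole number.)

Risk in treated group = 198/1108 = 0.17870; risk in control = 112/331 = 0.33837.
Absolute risk reduction = 0.33837 − 0.17870 = 0.15967
NNT = 1 / ARR = 1 / 0.15967 = 6.263 → round up → 7

7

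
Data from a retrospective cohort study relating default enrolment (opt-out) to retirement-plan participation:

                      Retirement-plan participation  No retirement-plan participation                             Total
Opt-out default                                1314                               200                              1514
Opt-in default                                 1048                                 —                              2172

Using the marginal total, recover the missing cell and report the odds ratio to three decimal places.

The missing cell is in the unexposed row: 2172 − 1048 = 1124.
So a = 1314, b = 200, c = 1048, d = 1124.
OR = (a·d)/(b·c) = (1314 × 1124) / (200 × 1048) = 1476936 / 209600 = 7.04645

7.046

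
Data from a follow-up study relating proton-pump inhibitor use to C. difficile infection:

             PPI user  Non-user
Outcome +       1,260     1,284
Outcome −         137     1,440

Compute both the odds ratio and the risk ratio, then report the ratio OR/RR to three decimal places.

5.391

Reading the table with exposure as columns: a = 1260 (PPI user, case), b = 137 (PPI user, non-case), c = 1284 (Non-user, case), d = 1440.
OR = (1260·1440)/(137·1284) = 1814400/175908 = 10.31448
Risk in exposed = 1260/1397 = 0.90193; risk in unexposed = 1284/2724 = 0.47137; RR = 1.91345
OR/RR = 10.31448 / 1.91345 = 5.39053
The outcome is not rare, so the OR lies further from 1 than the RR.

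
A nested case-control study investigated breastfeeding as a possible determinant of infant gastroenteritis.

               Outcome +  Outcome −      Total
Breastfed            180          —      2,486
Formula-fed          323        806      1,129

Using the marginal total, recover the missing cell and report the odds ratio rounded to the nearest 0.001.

0.195

The missing cell is in the exposed row: 2486 − 180 = 2306.
So a = 180, b = 2306, c = 323, d = 806.
OR = (a·d)/(b·c) = (180 × 806) / (2306 × 323) = 145080 / 744838 = 0.19478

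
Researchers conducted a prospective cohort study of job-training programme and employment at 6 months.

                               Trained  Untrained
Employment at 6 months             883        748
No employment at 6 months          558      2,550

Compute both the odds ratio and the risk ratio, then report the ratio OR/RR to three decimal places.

Reading the table with exposure as columns: a = 883 (Trained, case), b = 558 (Trained, non-case), c = 748 (Untrained, case), d = 2550.
OR = (883·2550)/(558·748) = 2251650/417384 = 5.39467
Risk in exposed = 883/1441 = 0.61277; risk in unexposed = 748/3298 = 0.22680; RR = 2.70175
OR/RR = 5.39467 / 2.70175 = 1.99673
The outcome is not rare, so the OR lies further from 1 than the RR.

1.997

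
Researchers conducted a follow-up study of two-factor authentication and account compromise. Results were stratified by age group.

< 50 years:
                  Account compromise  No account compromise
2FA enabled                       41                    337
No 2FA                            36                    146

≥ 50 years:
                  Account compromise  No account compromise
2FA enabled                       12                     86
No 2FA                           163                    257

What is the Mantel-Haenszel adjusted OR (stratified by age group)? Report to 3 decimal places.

OR_MH = Σ(aᵢdᵢ/nᵢ) / Σ(bᵢcᵢ/nᵢ), where nᵢ is the stratum total.
Stratum 1 (< 50 years): n = 560; a·d/n = 41·146/560 = 10.6893; b·c/n = 337·36/560 = 21.6643
Stratum 2 (≥ 50 years): n = 518; a·d/n = 12·257/518 = 5.9537; b·c/n = 86·163/518 = 27.0618
OR_MH = (10.6893 + 5.9537) / (21.6643 + 27.0618) = 16.6430 / 48.7261 = 0.34156

0.342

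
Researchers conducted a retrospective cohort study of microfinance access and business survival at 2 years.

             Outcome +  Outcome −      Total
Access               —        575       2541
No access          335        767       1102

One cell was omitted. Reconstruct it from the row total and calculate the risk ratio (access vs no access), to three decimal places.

2.545

The missing cell is in the exposed row: 2541 − 575 = 1966.
So a = 1966, b = 575, c = 335, d = 767.
RR = [a/(a+b)] / [c/(c+d)] = (1966/2541) / (335/1102) = 0.77371/0.30399 = 2.54516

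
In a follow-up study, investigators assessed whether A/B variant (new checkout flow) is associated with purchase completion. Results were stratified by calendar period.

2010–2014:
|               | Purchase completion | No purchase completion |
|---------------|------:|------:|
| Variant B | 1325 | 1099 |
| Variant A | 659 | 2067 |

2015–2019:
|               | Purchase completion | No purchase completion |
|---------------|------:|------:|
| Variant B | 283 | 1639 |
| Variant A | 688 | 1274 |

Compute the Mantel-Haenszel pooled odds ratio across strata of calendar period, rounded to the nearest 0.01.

1.45

OR_MH = Σ(aᵢdᵢ/nᵢ) / Σ(bᵢcᵢ/nᵢ), where nᵢ is the stratum total.
Stratum 1 (2010–2014): n = 5150; a·d/n = 1325·2067/5150 = 531.8010; b·c/n = 1099·659/5150 = 140.6293
Stratum 2 (2015–2019): n = 3884; a·d/n = 283·1274/3884 = 92.8275; b·c/n = 1639·688/3884 = 290.3275
OR_MH = (531.8010 + 92.8275) / (140.6293 + 290.3275) = 624.6285 / 430.9568 = 1.44940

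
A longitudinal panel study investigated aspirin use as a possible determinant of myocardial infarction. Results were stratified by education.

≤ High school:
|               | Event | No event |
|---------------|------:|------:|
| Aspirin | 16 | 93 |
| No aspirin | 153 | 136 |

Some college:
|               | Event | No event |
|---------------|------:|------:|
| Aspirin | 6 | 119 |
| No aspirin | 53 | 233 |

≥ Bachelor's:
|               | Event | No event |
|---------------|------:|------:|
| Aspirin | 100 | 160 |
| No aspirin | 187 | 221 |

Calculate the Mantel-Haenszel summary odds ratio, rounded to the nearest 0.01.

0.44

OR_MH = Σ(aᵢdᵢ/nᵢ) / Σ(bᵢcᵢ/nᵢ), where nᵢ is the stratum total.
Stratum 1 (≤ High school): n = 398; a·d/n = 16·136/398 = 5.4673; b·c/n = 93·153/398 = 35.7513
Stratum 2 (Some college): n = 411; a·d/n = 6·233/411 = 3.4015; b·c/n = 119·53/411 = 15.3455
Stratum 3 (≥ Bachelor's): n = 668; a·d/n = 100·221/668 = 33.0838; b·c/n = 160·187/668 = 44.7904
OR_MH = (5.4673 + 3.4015 + 33.0838) / (35.7513 + 15.3455 + 44.7904) = 41.9526 / 95.8872 = 0.43752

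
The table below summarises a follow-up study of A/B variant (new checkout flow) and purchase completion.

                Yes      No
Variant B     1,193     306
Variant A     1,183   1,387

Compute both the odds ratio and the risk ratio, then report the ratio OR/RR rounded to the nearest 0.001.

Cells: a = 1193, b = 306, c = 1183, d = 1387.
OR = (1193·1387)/(306·1183) = 1654691/361998 = 4.57099
Risk in exposed = 1193/1499 = 0.79586; risk in unexposed = 1183/2570 = 0.46031; RR = 1.72897
OR/RR = 4.57099 / 1.72897 = 2.64377
The outcome is not rare, so the OR lies further from 1 than the RR.

2.644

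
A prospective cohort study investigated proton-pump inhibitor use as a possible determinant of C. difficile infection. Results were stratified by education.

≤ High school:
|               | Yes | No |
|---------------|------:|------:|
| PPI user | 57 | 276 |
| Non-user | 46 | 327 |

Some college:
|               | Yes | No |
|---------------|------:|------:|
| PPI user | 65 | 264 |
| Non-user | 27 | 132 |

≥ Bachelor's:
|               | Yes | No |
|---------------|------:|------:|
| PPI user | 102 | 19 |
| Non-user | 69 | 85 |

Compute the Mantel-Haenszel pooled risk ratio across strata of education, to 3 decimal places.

RR_MH = Σ(aᵢ·n₀ᵢ/nᵢ) / Σ(cᵢ·n₁ᵢ/nᵢ), with n₁ᵢ = aᵢ+bᵢ (exposed), n₀ᵢ = cᵢ+dᵢ (unexposed), nᵢ = n₁ᵢ+n₀ᵢ.
Stratum 1 (≤ High school): n₁ = 333, n₀ = 373, n = 706; a·n₀/n = 57·373/706 = 30.1147; c·n₁/n = 46·333/706 = 21.6969
Stratum 2 (Some college): n₁ = 329, n₀ = 159, n = 488; a·n₀/n = 65·159/488 = 21.1783; c·n₁/n = 27·329/488 = 18.2029
Stratum 3 (≥ Bachelor's): n₁ = 121, n₀ = 154, n = 275; a·n₀/n = 102·154/275 = 57.1200; c·n₁/n = 69·121/275 = 30.3600
RR_MH = (30.1147 + 21.1783 + 57.1200) / (21.6969 + 18.2029 + 30.3600) = 108.4130 / 70.2598 = 1.54303

1.543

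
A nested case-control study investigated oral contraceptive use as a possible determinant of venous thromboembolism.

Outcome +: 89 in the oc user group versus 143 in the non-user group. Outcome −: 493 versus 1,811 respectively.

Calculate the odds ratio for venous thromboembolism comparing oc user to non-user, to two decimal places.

2.29

From the description: a = 89, b = 493, c = 143, d = 1811.
OR = (a·d)/(b·c) = (89 × 1811) / (493 × 143) = 161179 / 70499 = 2.28626
The odds of venous thromboembolism are about 2.29 times as high in the oc user group.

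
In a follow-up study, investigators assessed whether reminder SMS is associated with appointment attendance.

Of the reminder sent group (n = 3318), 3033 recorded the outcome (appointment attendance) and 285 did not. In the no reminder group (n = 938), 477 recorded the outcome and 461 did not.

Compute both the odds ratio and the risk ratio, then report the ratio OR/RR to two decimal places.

From the description: a = 3033, b = 285, c = 477, d = 461.
OR = (3033·461)/(285·477) = 1398213/135945 = 10.28514
Risk in exposed = 3033/3318 = 0.91410; risk in unexposed = 477/938 = 0.50853; RR = 1.79755
OR/RR = 10.28514 / 1.79755 = 5.72176
The outcome is not rare, so the OR lies further from 1 than the RR.

5.72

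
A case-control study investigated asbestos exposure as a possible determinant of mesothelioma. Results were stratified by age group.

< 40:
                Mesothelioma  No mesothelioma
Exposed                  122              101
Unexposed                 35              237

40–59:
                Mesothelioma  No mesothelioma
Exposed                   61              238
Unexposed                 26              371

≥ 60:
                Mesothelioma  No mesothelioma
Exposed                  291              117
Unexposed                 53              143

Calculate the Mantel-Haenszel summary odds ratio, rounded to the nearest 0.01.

6.08

OR_MH = Σ(aᵢdᵢ/nᵢ) / Σ(bᵢcᵢ/nᵢ), where nᵢ is the stratum total.
Stratum 1 (< 40): n = 495; a·d/n = 122·237/495 = 58.4121; b·c/n = 101·35/495 = 7.1414
Stratum 2 (40–59): n = 696; a·d/n = 61·371/696 = 32.5158; b·c/n = 238·26/696 = 8.8908
Stratum 3 (≥ 60): n = 604; a·d/n = 291·143/604 = 68.8957; b·c/n = 117·53/604 = 10.2666
OR_MH = (58.4121 + 32.5158 + 68.8957) / (7.1414 + 8.8908 + 10.2666) = 159.8236 / 26.2988 = 6.07723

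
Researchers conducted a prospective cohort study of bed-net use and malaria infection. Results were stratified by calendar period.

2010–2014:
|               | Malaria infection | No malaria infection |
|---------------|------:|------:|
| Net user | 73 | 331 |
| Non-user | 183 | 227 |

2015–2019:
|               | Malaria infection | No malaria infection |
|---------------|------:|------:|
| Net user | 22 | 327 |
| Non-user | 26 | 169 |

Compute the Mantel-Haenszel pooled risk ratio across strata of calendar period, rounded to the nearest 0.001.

0.415

RR_MH = Σ(aᵢ·n₀ᵢ/nᵢ) / Σ(cᵢ·n₁ᵢ/nᵢ), with n₁ᵢ = aᵢ+bᵢ (exposed), n₀ᵢ = cᵢ+dᵢ (unexposed), nᵢ = n₁ᵢ+n₀ᵢ.
Stratum 1 (2010–2014): n₁ = 404, n₀ = 410, n = 814; a·n₀/n = 73·410/814 = 36.7690; c·n₁/n = 183·404/814 = 90.8256
Stratum 2 (2015–2019): n₁ = 349, n₀ = 195, n = 544; a·n₀/n = 22·195/544 = 7.8860; c·n₁/n = 26·349/544 = 16.6801
RR_MH = (36.7690 + 7.8860) / (90.8256 + 16.6801) = 44.6551 / 107.5057 = 0.41537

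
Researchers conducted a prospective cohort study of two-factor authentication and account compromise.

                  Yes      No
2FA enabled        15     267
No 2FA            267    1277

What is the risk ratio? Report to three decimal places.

Cells: a = 15, b = 267, c = 267, d = 1277.
Risk in exposed = 15/282 = 0.05319; risk in unexposed = 267/1544 = 0.17293.
RR = 0.05319 / 0.17293 = 0.30759
The risk is 69% lower among the exposed than among the unexposed.

0.308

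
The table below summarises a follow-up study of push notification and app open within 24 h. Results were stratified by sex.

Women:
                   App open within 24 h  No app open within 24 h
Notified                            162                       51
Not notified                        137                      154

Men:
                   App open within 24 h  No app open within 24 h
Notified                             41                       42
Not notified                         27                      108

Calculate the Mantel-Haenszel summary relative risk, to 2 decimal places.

RR_MH = Σ(aᵢ·n₀ᵢ/nᵢ) / Σ(cᵢ·n₁ᵢ/nᵢ), with n₁ᵢ = aᵢ+bᵢ (exposed), n₀ᵢ = cᵢ+dᵢ (unexposed), nᵢ = n₁ᵢ+n₀ᵢ.
Stratum 1 (Women): n₁ = 213, n₀ = 291, n = 504; a·n₀/n = 162·291/504 = 93.5357; c·n₁/n = 137·213/504 = 57.8988
Stratum 2 (Men): n₁ = 83, n₀ = 135, n = 218; a·n₀/n = 41·135/218 = 25.3899; c·n₁/n = 27·83/218 = 10.2798
RR_MH = (93.5357 + 25.3899) / (57.8988 + 10.2798) = 118.9256 / 68.1786 = 1.74432

1.74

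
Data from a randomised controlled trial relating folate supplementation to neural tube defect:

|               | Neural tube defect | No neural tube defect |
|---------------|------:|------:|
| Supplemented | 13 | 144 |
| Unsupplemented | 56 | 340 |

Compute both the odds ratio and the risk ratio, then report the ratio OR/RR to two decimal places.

Cells: a = 13, b = 144, c = 56, d = 340.
OR = (13·340)/(144·56) = 4420/8064 = 0.54812
Risk in exposed = 13/157 = 0.08280; risk in unexposed = 56/396 = 0.14141; RR = 0.58553
OR/RR = 0.54812 / 0.58553 = 0.93610
The outcome is not rare, so the OR lies further from 1 than the RR.

0.94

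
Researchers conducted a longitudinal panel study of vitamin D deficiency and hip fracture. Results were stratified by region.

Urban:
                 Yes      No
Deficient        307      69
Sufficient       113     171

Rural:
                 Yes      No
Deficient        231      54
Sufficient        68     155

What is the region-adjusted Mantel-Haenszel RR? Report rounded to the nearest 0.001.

2.278

RR_MH = Σ(aᵢ·n₀ᵢ/nᵢ) / Σ(cᵢ·n₁ᵢ/nᵢ), with n₁ᵢ = aᵢ+bᵢ (exposed), n₀ᵢ = cᵢ+dᵢ (unexposed), nᵢ = n₁ᵢ+n₀ᵢ.
Stratum 1 (Urban): n₁ = 376, n₀ = 284, n = 660; a·n₀/n = 307·284/660 = 132.1030; c·n₁/n = 113·376/660 = 64.3758
Stratum 2 (Rural): n₁ = 285, n₀ = 223, n = 508; a·n₀/n = 231·223/508 = 101.4035; c·n₁/n = 68·285/508 = 38.1496
RR_MH = (132.1030 + 101.4035) / (64.3758 + 38.1496) = 233.5066 / 102.5254 = 2.27755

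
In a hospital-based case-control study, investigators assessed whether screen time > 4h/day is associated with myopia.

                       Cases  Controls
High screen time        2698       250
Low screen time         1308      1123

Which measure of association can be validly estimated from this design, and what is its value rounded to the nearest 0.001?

Cells: a = 2698, b = 250, c = 1308, d = 1123.
This is a hospital-based case-control study: participants were sampled on outcome status, so risks in the source population cannot be estimated directly — relative risk is not valid here. The odds ratio is the appropriate measure.
OR = (a·d)/(b·c) = (2698 × 1123) / (250 × 1308) = 3029854 / 327000 = 9.26561

9.266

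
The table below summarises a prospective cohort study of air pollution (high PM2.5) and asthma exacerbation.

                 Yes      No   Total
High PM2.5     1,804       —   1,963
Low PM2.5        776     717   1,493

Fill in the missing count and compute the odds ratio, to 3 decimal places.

The missing cell is in the exposed row: 1963 − 1804 = 159.
So a = 1804, b = 159, c = 776, d = 717.
OR = (a·d)/(b·c) = (1804 × 717) / (159 × 776) = 1293468 / 123384 = 10.48327

10.483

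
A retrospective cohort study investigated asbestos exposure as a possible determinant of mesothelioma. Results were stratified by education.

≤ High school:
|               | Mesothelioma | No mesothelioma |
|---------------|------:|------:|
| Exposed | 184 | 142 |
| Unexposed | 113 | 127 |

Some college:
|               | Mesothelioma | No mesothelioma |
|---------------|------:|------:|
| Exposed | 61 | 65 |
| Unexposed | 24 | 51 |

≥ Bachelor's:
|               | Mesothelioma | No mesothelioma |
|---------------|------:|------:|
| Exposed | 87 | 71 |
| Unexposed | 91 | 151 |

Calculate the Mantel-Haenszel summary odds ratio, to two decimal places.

1.71

OR_MH = Σ(aᵢdᵢ/nᵢ) / Σ(bᵢcᵢ/nᵢ), where nᵢ is the stratum total.
Stratum 1 (≤ High school): n = 566; a·d/n = 184·127/566 = 41.2862; b·c/n = 142·113/566 = 28.3498
Stratum 2 (Some college): n = 201; a·d/n = 61·51/201 = 15.4776; b·c/n = 65·24/201 = 7.7612
Stratum 3 (≥ Bachelor's): n = 400; a·d/n = 87·151/400 = 32.8425; b·c/n = 71·91/400 = 16.1525
OR_MH = (41.2862 + 15.4776 + 32.8425) / (28.3498 + 7.7612 + 16.1525) = 89.6063 / 52.2635 = 1.71451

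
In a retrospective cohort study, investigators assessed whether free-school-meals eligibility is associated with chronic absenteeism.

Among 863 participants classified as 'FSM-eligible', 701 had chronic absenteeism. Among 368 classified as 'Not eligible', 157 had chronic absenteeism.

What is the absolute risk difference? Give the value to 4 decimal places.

0.3857

From the description: a = 701, b = 162, c = 157, d = 211.
Risk in exposed = 701/863 = 0.812283; risk in unexposed = 157/368 = 0.426630.
Risk difference = 0.812283 − 0.426630 = 0.385652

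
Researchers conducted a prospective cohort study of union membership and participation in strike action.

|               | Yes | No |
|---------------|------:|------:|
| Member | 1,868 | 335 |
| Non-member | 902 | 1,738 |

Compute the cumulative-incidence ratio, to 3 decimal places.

2.482

Cells: a = 1868, b = 335, c = 902, d = 1738.
Risk in exposed = 1868/2203 = 0.84793; risk in unexposed = 902/2640 = 0.34167.
RR = 0.84793 / 0.34167 = 2.48176
The risk among the exposed is 2.48 times that among the unexposed.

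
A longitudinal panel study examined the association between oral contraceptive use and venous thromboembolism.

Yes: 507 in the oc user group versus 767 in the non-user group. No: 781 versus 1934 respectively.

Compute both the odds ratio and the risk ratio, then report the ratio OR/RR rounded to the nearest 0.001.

From the description: a = 507, b = 781, c = 767, d = 1934.
OR = (507·1934)/(781·767) = 980538/599027 = 1.63688
Risk in exposed = 507/1288 = 0.39363; risk in unexposed = 767/2701 = 0.28397; RR = 1.38619
OR/RR = 1.63688 / 1.38619 = 1.18086
The outcome is not rare, so the OR lies further from 1 than the RR.

1.181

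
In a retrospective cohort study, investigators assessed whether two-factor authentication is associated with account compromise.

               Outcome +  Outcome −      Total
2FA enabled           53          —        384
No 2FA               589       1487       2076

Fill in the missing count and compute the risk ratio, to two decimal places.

The missing cell is in the exposed row: 384 − 53 = 331.
So a = 53, b = 331, c = 589, d = 1487.
RR = [a/(a+b)] / [c/(c+d)] = (53/384) / (589/2076) = 0.13802/0.28372 = 0.48647

0.49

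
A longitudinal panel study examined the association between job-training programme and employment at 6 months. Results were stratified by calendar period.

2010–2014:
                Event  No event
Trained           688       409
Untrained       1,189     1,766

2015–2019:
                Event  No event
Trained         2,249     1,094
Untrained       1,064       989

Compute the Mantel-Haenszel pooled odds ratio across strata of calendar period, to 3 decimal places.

OR_MH = Σ(aᵢdᵢ/nᵢ) / Σ(bᵢcᵢ/nᵢ), where nᵢ is the stratum total.
Stratum 1 (2010–2014): n = 4052; a·d/n = 688·1766/4052 = 299.8539; b·c/n = 409·1189/4052 = 120.0151
Stratum 2 (2015–2019): n = 5396; a·d/n = 2249·989/5396 = 412.2055; b·c/n = 1094·1064/5396 = 215.7183
OR_MH = (299.8539 + 412.2055) / (120.0151 + 215.7183) = 712.0594 / 335.7334 = 2.12091

2.121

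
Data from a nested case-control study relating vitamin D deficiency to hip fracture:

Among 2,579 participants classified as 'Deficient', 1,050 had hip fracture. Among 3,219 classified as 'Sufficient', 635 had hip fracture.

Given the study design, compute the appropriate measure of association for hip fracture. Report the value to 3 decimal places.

From the description: a = 1050, b = 1529, c = 635, d = 2584.
This is a nested case-control study: participants were sampled on outcome status, so risks in the source population cannot be estimated directly — relative risk is not valid here. The odds ratio is the appropriate measure.
OR = (a·d)/(b·c) = (1050 × 2584) / (1529 × 635) = 2713200 / 970915 = 2.79448

2.794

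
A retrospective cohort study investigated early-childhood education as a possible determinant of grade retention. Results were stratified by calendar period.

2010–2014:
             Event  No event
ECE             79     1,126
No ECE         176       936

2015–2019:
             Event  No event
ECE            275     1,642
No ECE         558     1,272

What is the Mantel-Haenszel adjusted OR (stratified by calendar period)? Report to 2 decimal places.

0.38

OR_MH = Σ(aᵢdᵢ/nᵢ) / Σ(bᵢcᵢ/nᵢ), where nᵢ is the stratum total.
Stratum 1 (2010–2014): n = 2317; a·d/n = 79·936/2317 = 31.9137; b·c/n = 1126·176/2317 = 85.5313
Stratum 2 (2015–2019): n = 3747; a·d/n = 275·1272/3747 = 93.3547; b·c/n = 1642·558/3747 = 244.5252
OR_MH = (31.9137 + 93.3547) / (85.5313 + 244.5252) = 125.2684 / 330.0565 = 0.37954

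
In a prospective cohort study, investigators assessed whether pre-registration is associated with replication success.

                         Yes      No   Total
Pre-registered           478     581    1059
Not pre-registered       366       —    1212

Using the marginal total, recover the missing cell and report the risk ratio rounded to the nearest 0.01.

1.49

The missing cell is in the unexposed row: 1212 − 366 = 846.
So a = 478, b = 581, c = 366, d = 846.
RR = [a/(a+b)] / [c/(c+d)] = (478/1059) / (366/1212) = 0.45137/0.30198 = 1.49470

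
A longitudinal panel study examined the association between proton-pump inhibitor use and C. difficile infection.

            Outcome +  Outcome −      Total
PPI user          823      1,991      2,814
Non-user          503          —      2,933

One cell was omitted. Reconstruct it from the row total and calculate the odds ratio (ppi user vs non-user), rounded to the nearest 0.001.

The missing cell is in the unexposed row: 2933 − 503 = 2430.
So a = 823, b = 1991, c = 503, d = 2430.
OR = (a·d)/(b·c) = (823 × 2430) / (1991 × 503) = 1999890 / 1001473 = 1.99695

1.997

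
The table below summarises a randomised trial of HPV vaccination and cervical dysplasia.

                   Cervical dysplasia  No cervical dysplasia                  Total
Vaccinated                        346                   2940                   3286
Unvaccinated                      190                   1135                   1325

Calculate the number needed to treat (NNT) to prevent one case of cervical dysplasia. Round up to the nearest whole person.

Risk in treated group = 346/3286 = 0.10530; risk in control = 190/1325 = 0.14340.
Absolute risk reduction = 0.14340 − 0.10530 = 0.03810
NNT = 1 / ARR = 1 / 0.03810 = 26.246 → round up → 27

27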